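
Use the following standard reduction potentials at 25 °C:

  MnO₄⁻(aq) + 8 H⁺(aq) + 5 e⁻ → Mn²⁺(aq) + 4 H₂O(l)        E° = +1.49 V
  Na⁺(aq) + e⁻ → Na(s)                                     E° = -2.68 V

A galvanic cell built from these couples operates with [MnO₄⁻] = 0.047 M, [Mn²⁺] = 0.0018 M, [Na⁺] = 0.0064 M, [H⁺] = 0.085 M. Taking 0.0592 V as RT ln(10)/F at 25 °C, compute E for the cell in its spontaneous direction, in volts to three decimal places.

+4.215 V

MnO₄⁻/Mn²⁺ is the cathode (higher E°), Na⁺/Na the anode: E°cell = +1.49 − (-2.68) = +4.17 V, n = 5.
Overall: MnO₄⁻(aq) + 8 H⁺(aq) + 5 Na(s) → Mn²⁺(aq) + 4 H₂O(l) + 5 Na⁺(aq)
Q = [Mn²⁺]·[Na⁺]^5 / ([MnO₄⁻]·[H⁺]^8); log Q = -3.821.
E = E° − (0.0592/n) log Q = +4.17 − (0.0592/5)(-3.821) = +4.215 V.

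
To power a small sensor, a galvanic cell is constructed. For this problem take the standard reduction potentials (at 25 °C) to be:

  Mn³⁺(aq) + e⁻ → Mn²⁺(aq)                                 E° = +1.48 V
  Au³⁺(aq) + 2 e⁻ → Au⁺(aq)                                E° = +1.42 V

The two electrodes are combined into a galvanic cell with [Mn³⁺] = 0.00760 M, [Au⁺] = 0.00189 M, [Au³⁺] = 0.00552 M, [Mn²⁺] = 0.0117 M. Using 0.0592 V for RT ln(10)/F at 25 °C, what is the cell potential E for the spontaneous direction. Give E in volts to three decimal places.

+0.035 V

Mn³⁺/Mn²⁺ is the cathode (higher E°), Au³⁺/Au⁺ the anode: E°cell = +1.48 − (+1.42) = +0.06 V, n = 2.
Overall: 2 Mn³⁺(aq) + Au⁺(aq) → 2 Mn²⁺(aq) + Au³⁺(aq)
Q = [Mn²⁺]^2·[Au³⁺] / ([Mn³⁺]^2·[Au⁺]); log Q = 0.840.
E = E° − (0.0592/n) log Q = +0.06 − (0.0592/2)(0.840) = +0.035 V.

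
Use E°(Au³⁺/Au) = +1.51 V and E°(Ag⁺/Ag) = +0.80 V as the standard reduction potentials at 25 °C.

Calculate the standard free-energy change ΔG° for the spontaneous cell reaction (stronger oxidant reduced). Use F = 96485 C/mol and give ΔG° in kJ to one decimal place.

-205.5 kJ

Au³⁺/Au (E° = +1.51 V) is the cathode; Ag⁺/Ag (E° = +0.80 V) is the anode, so E°cell = +0.71 V.
Balancing electrons gives n = 3 (lcm of 3 and 1).
ΔG° = −nFE° = −(3)(96485)(+0.71) = -205,513 J = -205.5 kJ.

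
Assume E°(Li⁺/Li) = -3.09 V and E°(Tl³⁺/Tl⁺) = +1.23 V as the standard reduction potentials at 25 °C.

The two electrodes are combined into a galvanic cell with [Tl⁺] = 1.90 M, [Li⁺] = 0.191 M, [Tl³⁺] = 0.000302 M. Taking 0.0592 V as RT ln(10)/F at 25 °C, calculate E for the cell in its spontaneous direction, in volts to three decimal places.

+4.250 V

Tl³⁺/Tl⁺ is the cathode (higher E°), Li⁺/Li the anode: E°cell = +1.23 − (-3.09) = +4.32 V, n = 2.
Overall: Tl³⁺(aq) + 2 Li(s) → Tl⁺(aq) + 2 Li⁺(aq)
Q = [Tl⁺]·[Li⁺]^2 / ([Tl³⁺]); log Q = 2.361.
E = E° − (0.0592/n) log Q = +4.32 − (0.0592/2)(2.361) = +4.250 V.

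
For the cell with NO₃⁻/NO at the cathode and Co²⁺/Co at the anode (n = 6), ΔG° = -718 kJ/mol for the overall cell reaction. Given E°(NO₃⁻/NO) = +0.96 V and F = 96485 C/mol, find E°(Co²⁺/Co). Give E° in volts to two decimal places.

E°cell = −ΔG°/(nF) = −(-718×10³)/((6)(96485)) = +1.240 V.
Since NO₃⁻/NO is the cathode and Co²⁺/Co the anode, E°cell = E°(NO₃⁻/NO) − E°(Co²⁺/Co).
So E°(Co²⁺/Co) = E°(NO₃⁻/NO) − E°cell = (+0.96) − (+1.240) = -0.28 V.

-0.28 V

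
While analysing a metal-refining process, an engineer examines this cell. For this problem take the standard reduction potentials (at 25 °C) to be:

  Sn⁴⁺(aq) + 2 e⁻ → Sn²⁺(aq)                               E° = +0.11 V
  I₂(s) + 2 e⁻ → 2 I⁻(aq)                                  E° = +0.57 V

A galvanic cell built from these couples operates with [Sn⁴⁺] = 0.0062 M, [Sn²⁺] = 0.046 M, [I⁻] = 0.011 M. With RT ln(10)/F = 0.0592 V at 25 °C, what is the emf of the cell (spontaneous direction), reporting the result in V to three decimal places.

I₂/I⁻ is the cathode (higher E°), Sn⁴⁺/Sn²⁺ the anode: E°cell = +0.57 − (+0.11) = +0.46 V, n = 2.
Overall: I₂(s) + Sn²⁺(aq) → 2 I⁻(aq) + Sn⁴⁺(aq)
Q = [I⁻]^2·[Sn⁴⁺] / ([Sn²⁺]); log Q = -4.788.
E = E° − (0.0592/n) log Q = +0.46 − (0.0592/2)(-4.788) = +0.602 V.

+0.602 V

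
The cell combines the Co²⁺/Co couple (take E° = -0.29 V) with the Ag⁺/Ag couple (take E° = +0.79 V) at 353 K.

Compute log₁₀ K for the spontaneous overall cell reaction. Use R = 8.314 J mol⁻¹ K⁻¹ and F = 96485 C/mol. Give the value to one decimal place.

30.8

Cathode: Ag⁺/Ag; anode: Co²⁺/Co. E°cell = (+0.79) − (-0.29) = +1.08 V, with n = 2.
ΔG° = −nFE° = −RT ln K, so ln K = nFE°/(RT) = (2)(96485)(+1.08) / ((8.314)(353)) = 71.012.
log₁₀ K = 71.012 / ln 10 = 30.8.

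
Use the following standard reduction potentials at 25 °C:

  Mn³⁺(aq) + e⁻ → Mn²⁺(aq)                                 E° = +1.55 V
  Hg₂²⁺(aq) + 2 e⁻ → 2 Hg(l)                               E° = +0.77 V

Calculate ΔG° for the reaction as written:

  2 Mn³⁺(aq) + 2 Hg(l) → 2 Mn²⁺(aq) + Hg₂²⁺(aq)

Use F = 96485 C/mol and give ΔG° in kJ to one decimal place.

As written, Mn³⁺/Mn²⁺ is reduced (cathode) and Hg₂²⁺/Hg is oxidised (anode), so E°cell = (+1.55) − (+0.77) = +0.78 V.
Balancing electrons gives n = 2.
ΔG° = −nFE° = −(2)(96485)(+0.78) = -150,517 J = -150.5 kJ.

-150.5 kJ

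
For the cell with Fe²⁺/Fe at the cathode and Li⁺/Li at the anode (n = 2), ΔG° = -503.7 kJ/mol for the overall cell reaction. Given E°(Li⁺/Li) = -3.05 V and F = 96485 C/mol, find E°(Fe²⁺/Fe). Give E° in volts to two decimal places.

-0.44 V

E°cell = −ΔG°/(nF) = −(-503.7×10³)/((2)(96485)) = +2.610 V.
Since Fe²⁺/Fe is the cathode and Li⁺/Li the anode, E°cell = E°(Fe²⁺/Fe) − E°(Li⁺/Li).
So E°(Fe²⁺/Fe) = E°cell + E°(Li⁺/Li) = +2.610 + (-3.05) = -0.44 V.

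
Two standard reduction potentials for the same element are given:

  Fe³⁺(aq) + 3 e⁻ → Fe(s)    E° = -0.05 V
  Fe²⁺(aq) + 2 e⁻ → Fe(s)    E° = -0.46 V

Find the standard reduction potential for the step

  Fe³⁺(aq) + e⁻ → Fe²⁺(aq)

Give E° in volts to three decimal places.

+0.770 V

Sequential free energies add, so n₃E°₃ = n₁E°₁ + n₂E°₂.
With n₃ = 3, and the known step contributing 2×(-0.46) V, the unknown satisfies 1·E° = 3×(-0.05) − 2×(-0.46) = +0.770.
E° = +0.770 / 1 = +0.770 V.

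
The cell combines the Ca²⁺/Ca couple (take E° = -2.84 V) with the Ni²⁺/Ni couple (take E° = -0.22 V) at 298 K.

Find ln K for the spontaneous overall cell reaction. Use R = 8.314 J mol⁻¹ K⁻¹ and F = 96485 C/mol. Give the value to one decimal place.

204.1

Cathode: Ni²⁺/Ni; anode: Ca²⁺/Ca. E°cell = (-0.22) − (-2.84) = +2.62 V, with n = 2.
ΔG° = −nFE° = −RT ln K, so ln K = nFE°/(RT) = (2)(96485)(+2.62) / ((8.314)(298)) = 204.063.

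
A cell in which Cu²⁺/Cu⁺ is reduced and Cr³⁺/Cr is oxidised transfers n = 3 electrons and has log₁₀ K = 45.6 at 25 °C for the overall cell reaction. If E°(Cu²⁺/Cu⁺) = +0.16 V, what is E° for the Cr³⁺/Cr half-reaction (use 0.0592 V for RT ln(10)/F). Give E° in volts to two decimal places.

E°cell = (0.0592/n)·log K = (0.0592/3)(45.6) = +0.900 V.
Since Cu²⁺/Cu⁺ is the cathode and Cr³⁺/Cr the anode, E°cell = E°(Cu²⁺/Cu⁺) − E°(Cr³⁺/Cr).
So E°(Cr³⁺/Cr) = E°(Cu²⁺/Cu⁺) − E°cell = (+0.16) − (+0.900) = -0.74 V.

-0.74 V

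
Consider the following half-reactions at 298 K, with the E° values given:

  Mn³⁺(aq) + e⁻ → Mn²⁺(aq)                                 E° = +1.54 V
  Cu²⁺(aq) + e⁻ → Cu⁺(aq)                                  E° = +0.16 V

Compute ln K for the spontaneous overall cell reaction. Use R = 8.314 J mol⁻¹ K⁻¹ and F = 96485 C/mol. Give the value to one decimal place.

53.7

Cathode: Mn³⁺/Mn²⁺; anode: Cu²⁺/Cu⁺. E°cell = (+1.54) − (+0.16) = +1.38 V, with n = 1.
ΔG° = −nFE° = −RT ln K, so ln K = nFE°/(RT) = (1)(96485)(+1.38) / ((8.314)(298)) = 53.742.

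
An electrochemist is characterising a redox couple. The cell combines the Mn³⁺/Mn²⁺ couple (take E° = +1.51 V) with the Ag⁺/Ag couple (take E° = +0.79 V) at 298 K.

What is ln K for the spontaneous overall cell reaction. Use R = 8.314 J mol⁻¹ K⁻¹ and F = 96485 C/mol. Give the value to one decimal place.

Cathode: Mn³⁺/Mn²⁺; anode: Ag⁺/Ag. E°cell = (+1.51) − (+0.79) = +0.72 V, with n = 1.
ΔG° = −nFE° = −RT ln K, so ln K = nFE°/(RT) = (1)(96485)(+0.72) / ((8.314)(298)) = 28.039.

28.0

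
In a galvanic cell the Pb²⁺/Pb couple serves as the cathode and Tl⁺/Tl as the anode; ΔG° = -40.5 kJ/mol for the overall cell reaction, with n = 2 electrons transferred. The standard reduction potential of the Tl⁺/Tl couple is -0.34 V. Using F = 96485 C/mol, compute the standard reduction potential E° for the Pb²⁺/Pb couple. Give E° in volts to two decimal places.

E°cell = −ΔG°/(nF) = −(-40.5×10³)/((2)(96485)) = +0.210 V.
Since Pb²⁺/Pb is the cathode and Tl⁺/Tl the anode, E°cell = E°(Pb²⁺/Pb) − E°(Tl⁺/Tl).
So E°(Pb²⁺/Pb) = E°cell + E°(Tl⁺/Tl) = +0.210 + (-0.34) = -0.13 V.

-0.13 V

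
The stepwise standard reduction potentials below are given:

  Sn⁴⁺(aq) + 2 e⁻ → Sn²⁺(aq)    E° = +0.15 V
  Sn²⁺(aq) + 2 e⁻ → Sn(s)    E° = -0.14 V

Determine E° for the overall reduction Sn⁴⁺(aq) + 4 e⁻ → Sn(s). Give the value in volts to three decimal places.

Standard free energies of sequential steps add: ΔG°₃ = ΔG°₁ + ΔG°₂, so n₃E°₃ = n₁E°₁ + n₂E°₂.
E°₃ = (2×+0.15 + 2×-0.14) / 4 = (+0.020) / 4 = +0.005 V.

+0.005 V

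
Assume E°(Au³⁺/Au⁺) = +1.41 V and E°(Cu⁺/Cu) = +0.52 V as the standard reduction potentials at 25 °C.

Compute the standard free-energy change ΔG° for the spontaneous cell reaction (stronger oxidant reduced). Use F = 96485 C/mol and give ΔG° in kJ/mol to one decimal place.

Au³⁺/Au⁺ (E° = +1.41 V) is the cathode; Cu⁺/Cu (E° = +0.52 V) is the anode, so E°cell = +0.89 V.
Balancing electrons gives n = 2 (lcm of 2 and 1).
ΔG° = −nFE° = −(2)(96485)(+0.89) = -171,743 J = -171.7 kJ/mol.

-171.7 kJ/mol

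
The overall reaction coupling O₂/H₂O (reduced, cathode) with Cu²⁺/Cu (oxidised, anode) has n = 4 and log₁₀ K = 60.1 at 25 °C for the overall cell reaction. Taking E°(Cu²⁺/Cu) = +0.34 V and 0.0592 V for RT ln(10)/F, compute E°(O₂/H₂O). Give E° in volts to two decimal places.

E°cell = (0.0592/n)·log K = (0.0592/4)(60.1) = +0.889 V.
Since O₂/H₂O is the cathode and Cu²⁺/Cu the anode, E°cell = E°(O₂/H₂O) − E°(Cu²⁺/Cu).
So E°(O₂/H₂O) = E°cell + E°(Cu²⁺/Cu) = +0.889 + (+0.34) = +1.23 V.

+1.23 V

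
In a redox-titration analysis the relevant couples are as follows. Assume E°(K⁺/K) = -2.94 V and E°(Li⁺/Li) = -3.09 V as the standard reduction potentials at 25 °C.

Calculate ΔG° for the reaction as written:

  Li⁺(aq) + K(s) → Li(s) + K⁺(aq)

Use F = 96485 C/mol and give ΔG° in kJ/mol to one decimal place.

As written, Li⁺/Li is reduced (cathode) and K⁺/K is oxidised (anode), so E°cell = (-3.09) − (-2.94) = -0.15 V.
Balancing electrons gives n = 1.
ΔG° = −nFE° = −(1)(96485)(-0.15) = 14,473 J = +14.5 kJ/mol.

+14.5 kJ/mol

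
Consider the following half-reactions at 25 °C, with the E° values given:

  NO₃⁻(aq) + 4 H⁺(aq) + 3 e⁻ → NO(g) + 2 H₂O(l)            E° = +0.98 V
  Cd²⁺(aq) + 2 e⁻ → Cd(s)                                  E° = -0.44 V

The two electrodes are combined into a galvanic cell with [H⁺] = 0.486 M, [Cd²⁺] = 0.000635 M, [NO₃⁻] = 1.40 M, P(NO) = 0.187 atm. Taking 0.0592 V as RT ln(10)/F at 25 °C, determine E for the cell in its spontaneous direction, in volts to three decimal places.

+1.507 V

NO₃⁻/NO is the cathode (higher E°), Cd²⁺/Cd the anode: E°cell = +0.98 − (-0.44) = +1.42 V, n = 6.
Overall: 2 NO₃⁻(aq) + 8 H⁺(aq) + 3 Cd(s) → 2 NO(g) + 4 H₂O(l) + 3 Cd²⁺(aq)
Q = P(NO)^2·[Cd²⁺]^3 / ([NO₃⁻]^2·[H⁺]^8); log Q = -8.833.
E = E° − (0.0592/n) log Q = +1.42 − (0.0592/6)(-8.833) = +1.507 V.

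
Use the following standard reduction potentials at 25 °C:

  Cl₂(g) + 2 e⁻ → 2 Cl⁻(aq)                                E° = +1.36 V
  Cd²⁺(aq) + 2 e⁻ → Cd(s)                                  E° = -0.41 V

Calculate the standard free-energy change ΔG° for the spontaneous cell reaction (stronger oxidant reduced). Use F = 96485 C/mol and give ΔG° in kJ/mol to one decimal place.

Cl₂/Cl⁻ (E° = +1.36 V) is the cathode; Cd²⁺/Cd (E° = -0.41 V) is the anode, so E°cell = +1.77 V.
Balancing electrons gives n = 2 (lcm of 2 and 2).
ΔG° = −nFE° = −(2)(96485)(+1.77) = -341,557 J = -341.6 kJ/mol.

-341.6 kJ/mol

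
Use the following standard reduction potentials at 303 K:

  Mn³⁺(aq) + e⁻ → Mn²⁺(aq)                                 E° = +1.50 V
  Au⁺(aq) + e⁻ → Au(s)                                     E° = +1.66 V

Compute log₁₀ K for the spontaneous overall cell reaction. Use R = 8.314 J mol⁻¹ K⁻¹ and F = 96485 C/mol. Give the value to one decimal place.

Cathode: Au⁺/Au; anode: Mn³⁺/Mn²⁺. E°cell = (+1.66) − (+1.50) = +0.16 V, with n = 1.
ΔG° = −nFE° = −RT ln K, so ln K = nFE°/(RT) = (1)(96485)(+0.16) / ((8.314)(303)) = 6.128.
log₁₀ K = 6.128 / ln 10 = 2.7.

2.7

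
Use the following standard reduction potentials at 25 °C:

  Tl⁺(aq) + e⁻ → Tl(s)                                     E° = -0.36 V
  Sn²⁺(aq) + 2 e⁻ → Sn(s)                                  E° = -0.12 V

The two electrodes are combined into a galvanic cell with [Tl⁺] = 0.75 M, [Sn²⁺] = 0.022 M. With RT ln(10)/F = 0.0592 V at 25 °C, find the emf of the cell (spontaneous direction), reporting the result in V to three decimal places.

+0.198 V

Sn²⁺/Sn is the cathode (higher E°), Tl⁺/Tl the anode: E°cell = -0.12 − (-0.36) = +0.24 V, n = 2.
Overall: Sn²⁺(aq) + 2 Tl(s) → Sn(s) + 2 Tl⁺(aq)
Q = [Tl⁺]^2 / ([Sn²⁺]); log Q = 1.408.
E = E° − (0.0592/n) log Q = +0.24 − (0.0592/2)(1.408) = +0.198 V.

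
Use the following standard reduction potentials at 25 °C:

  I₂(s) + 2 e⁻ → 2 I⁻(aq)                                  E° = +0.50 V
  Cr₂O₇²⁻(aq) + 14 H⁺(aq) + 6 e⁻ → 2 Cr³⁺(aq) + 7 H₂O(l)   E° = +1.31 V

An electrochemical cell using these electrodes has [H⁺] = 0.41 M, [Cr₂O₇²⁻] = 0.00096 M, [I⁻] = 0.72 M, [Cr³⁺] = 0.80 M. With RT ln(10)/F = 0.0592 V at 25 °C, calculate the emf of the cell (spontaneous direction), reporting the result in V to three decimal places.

Cr₂O₇²⁻/Cr³⁺ is the cathode (higher E°), I₂/I⁻ the anode: E°cell = +1.31 − (+0.50) = +0.81 V, n = 6.
Overall: Cr₂O₇²⁻(aq) + 14 H⁺(aq) + 6 I⁻(aq) → 2 Cr³⁺(aq) + 7 H₂O(l) + 3 I₂(s)
Q = [Cr³⁺]^2 / ([Cr₂O₇²⁻]·[H⁺]^14·[I⁻]^6); log Q = 9.101.
E = E° − (0.0592/n) log Q = +0.81 − (0.0592/6)(9.101) = +0.720 V.

+0.720 V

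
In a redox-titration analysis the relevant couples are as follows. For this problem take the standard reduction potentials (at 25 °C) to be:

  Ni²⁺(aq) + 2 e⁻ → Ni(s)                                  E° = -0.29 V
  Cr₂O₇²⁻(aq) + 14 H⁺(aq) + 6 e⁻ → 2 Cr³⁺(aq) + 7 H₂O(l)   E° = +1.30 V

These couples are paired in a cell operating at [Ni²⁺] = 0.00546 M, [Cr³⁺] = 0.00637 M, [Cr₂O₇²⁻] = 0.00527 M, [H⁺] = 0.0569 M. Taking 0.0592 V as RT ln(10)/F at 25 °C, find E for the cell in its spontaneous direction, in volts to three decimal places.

Cr₂O₇²⁻/Cr³⁺ is the cathode (higher E°), Ni²⁺/Ni the anode: E°cell = +1.30 − (-0.29) = +1.59 V, n = 6.
Overall: Cr₂O₇²⁻(aq) + 14 H⁺(aq) + 3 Ni(s) → 2 Cr³⁺(aq) + 7 H₂O(l) + 3 Ni²⁺(aq)
Q = [Cr³⁺]^2·[Ni²⁺]^3 / ([Cr₂O₇²⁻]·[H⁺]^14); log Q = 8.526.
E = E° − (0.0592/n) log Q = +1.59 − (0.0592/6)(8.526) = +1.506 V.

+1.506 V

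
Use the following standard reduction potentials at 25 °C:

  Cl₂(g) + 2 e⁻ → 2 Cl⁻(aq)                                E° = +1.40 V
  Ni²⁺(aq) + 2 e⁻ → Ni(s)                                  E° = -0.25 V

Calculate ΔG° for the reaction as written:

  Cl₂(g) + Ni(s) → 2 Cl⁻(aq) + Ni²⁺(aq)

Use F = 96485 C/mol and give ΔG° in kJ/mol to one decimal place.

As written, Cl₂/Cl⁻ is reduced (cathode) and Ni²⁺/Ni is oxidised (anode), so E°cell = (+1.40) − (-0.25) = +1.65 V.
Balancing electrons gives n = 2.
ΔG° = −nFE° = −(2)(96485)(+1.65) = -318,400 J = -318.4 kJ/mol.

-318.4 kJ/mol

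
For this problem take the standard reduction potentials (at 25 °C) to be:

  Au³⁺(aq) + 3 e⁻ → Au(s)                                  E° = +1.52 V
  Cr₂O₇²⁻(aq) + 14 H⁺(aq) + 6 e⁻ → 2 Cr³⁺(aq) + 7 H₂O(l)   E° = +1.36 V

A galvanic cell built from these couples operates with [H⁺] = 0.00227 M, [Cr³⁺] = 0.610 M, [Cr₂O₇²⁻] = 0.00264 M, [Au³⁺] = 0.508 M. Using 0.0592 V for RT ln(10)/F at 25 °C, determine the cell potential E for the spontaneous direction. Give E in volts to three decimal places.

Au³⁺/Au is the cathode (higher E°), Cr₂O₇²⁻/Cr³⁺ the anode: E°cell = +1.52 − (+1.36) = +0.16 V, n = 6.
Overall: 2 Au³⁺(aq) + 2 Cr³⁺(aq) + 7 H₂O(l) → 2 Au(s) + Cr₂O₇²⁻(aq) + 14 H⁺(aq)
Q = [Cr₂O₇²⁻]·[H⁺]^14 / ([Au³⁺]^2·[Cr³⁺]^2); log Q = -38.576.
E = E° − (0.0592/n) log Q = +0.16 − (0.0592/6)(-38.576) = +0.541 V.

+0.541 V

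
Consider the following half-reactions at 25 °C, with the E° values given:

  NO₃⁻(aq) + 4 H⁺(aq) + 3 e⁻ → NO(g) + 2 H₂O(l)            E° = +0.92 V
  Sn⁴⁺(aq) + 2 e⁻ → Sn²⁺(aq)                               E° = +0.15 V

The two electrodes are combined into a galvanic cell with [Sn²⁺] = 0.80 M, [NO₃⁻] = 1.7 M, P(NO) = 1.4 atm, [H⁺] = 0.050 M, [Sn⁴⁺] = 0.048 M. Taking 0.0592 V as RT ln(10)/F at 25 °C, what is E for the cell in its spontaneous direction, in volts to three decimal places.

+0.705 V

NO₃⁻/NO is the cathode (higher E°), Sn⁴⁺/Sn²⁺ the anode: E°cell = +0.92 − (+0.15) = +0.77 V, n = 6.
Overall: 2 NO₃⁻(aq) + 8 H⁺(aq) + 3 Sn²⁺(aq) → 2 NO(g) + 4 H₂O(l) + 3 Sn⁴⁺(aq)
Q = P(NO)^2·[Sn⁴⁺]^3 / ([NO₃⁻]^2·[H⁺]^8·[Sn²⁺]^3); log Q = 6.574.
E = E° − (0.0592/n) log Q = +0.77 − (0.0592/6)(6.574) = +0.705 V.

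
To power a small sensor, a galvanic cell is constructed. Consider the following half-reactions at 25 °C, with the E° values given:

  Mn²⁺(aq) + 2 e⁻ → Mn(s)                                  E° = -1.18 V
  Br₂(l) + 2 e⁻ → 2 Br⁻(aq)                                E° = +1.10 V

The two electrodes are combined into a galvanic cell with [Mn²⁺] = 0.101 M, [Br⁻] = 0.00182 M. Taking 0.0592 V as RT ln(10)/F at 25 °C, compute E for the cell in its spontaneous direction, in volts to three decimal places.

Br₂/Br⁻ is the cathode (higher E°), Mn²⁺/Mn the anode: E°cell = +1.10 − (-1.18) = +2.28 V, n = 2.
Overall: Br₂(l) + Mn(s) → 2 Br⁻(aq) + Mn²⁺(aq)
Q = [Br⁻]^2·[Mn²⁺]; log Q = -6.476.
E = E° − (0.0592/n) log Q = +2.28 − (0.0592/2)(-6.476) = +2.472 V.

+2.472 V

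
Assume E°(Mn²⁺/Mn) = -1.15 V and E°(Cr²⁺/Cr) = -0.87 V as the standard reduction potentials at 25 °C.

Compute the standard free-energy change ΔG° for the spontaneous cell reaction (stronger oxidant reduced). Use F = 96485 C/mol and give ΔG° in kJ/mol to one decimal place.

Cr²⁺/Cr (E° = -0.87 V) is the cathode; Mn²⁺/Mn (E° = -1.15 V) is the anode, so E°cell = +0.28 V.
Balancing electrons gives n = 2 (lcm of 2 and 2).
ΔG° = −nFE° = −(2)(96485)(+0.28) = -54,032 J = -54.0 kJ/mol.

-54.0 kJ/mol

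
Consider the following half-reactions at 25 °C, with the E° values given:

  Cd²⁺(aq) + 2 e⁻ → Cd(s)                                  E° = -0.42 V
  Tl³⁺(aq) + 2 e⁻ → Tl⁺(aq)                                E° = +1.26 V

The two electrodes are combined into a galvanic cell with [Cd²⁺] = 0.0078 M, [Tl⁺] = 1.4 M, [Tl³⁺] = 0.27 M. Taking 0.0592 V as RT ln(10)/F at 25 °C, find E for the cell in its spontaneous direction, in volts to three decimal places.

Tl³⁺/Tl⁺ is the cathode (higher E°), Cd²⁺/Cd the anode: E°cell = +1.26 − (-0.42) = +1.68 V, n = 2.
Overall: Tl³⁺(aq) + Cd(s) → Tl⁺(aq) + Cd²⁺(aq)
Q = [Tl⁺]·[Cd²⁺] / ([Tl³⁺]); log Q = -1.393.
E = E° − (0.0592/n) log Q = +1.68 − (0.0592/2)(-1.393) = +1.721 V.

+1.721 V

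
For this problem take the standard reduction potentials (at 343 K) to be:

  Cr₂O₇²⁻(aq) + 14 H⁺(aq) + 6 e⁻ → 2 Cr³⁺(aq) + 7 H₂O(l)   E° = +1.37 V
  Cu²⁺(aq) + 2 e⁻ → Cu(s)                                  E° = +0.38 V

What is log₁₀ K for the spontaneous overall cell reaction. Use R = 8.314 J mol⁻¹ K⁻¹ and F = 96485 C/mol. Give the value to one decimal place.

87.3

Cathode: Cr₂O₇²⁻/Cr³⁺; anode: Cu²⁺/Cu. E°cell = (+1.37) − (+0.38) = +0.99 V, with n = 6.
ΔG° = −nFE° = −RT ln K, so ln K = nFE°/(RT) = (6)(96485)(+0.99) / ((8.314)(343)) = 200.975.
log₁₀ K = 200.975 / ln 10 = 87.3.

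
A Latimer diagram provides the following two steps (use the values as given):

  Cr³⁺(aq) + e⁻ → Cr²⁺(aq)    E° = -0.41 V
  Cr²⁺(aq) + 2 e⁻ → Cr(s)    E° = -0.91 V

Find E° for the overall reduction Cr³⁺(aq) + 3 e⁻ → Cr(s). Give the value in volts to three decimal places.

-0.743 V

Adding the free-energy changes (−nFE°) of the two steps gives −n₃FE°₃ = −n₁FE°₁ − n₂FE°₂.
E°₃ = (1×-0.41 + 2×-0.91) / 3 = (-2.230) / 3 = -0.743 V.
Simply averaging or adding the two E° values would be wrong; the electron-weighted sum is required.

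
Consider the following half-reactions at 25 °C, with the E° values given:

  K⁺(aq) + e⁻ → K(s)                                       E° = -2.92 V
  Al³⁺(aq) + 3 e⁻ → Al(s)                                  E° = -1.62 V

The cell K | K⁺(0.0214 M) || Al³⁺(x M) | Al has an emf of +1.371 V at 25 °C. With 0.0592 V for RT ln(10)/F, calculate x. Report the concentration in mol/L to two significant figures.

Al³⁺/Al is the cathode, K⁺/K the anode: E°cell = +1.30 V, n = 3.
Overall reaction: Al³⁺(aq) + 3 K(s) → Al(s) + 3 K⁺(aq); Q = [K⁺]^3/[Al³⁺]^1.
From E = E° − (0.0592/n) log Q: log Q = (E° − E)·n/0.0592 = (+1.30 − (+1.371))·3/0.0592 = -3.5980.
So 1·log[Al³⁺] = 3·log(0.0214) − log Q = -5.0088 − (-3.5980) = -1.4108; [Al³⁺] = 10^(-1.4108) ≈ 0.039 M.

0.039 M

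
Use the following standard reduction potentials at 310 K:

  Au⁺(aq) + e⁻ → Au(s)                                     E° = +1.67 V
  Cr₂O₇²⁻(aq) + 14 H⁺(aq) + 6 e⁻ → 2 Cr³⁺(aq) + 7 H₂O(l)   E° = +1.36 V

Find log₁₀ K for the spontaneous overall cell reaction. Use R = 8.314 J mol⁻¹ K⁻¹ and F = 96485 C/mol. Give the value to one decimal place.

Cathode: Au⁺/Au; anode: Cr₂O₇²⁻/Cr³⁺. E°cell = (+1.67) − (+1.36) = +0.31 V, with n = 6.
ΔG° = −nFE° = −RT ln K, so ln K = nFE°/(RT) = (6)(96485)(+0.31) / ((8.314)(310)) = 69.631.
log₁₀ K = 69.631 / ln 10 = 30.2.

30.2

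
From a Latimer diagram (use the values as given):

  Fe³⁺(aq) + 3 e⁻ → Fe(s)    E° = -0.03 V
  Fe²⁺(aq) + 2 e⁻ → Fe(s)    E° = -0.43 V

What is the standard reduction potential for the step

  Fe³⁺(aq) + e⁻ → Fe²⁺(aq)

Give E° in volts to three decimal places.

Sequential free energies add, so n₃E°₃ = n₁E°₁ + n₂E°₂.
With n₃ = 3, and the known step contributing 2×(-0.43) V, the unknown satisfies 1·E° = 3×(-0.03) − 2×(-0.43) = +0.770.
E° = +0.770 / 1 = +0.770 V.

+0.770 V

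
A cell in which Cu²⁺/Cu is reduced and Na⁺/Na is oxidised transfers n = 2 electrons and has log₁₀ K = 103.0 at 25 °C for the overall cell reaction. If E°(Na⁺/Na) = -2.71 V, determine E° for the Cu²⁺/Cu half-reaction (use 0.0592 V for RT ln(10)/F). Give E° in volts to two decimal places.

+0.34 V

E°cell = (0.0592/n)·log K = (0.0592/2)(103.0) = +3.049 V.
Since Cu²⁺/Cu is the cathode and Na⁺/Na the anode, E°cell = E°(Cu²⁺/Cu) − E°(Na⁺/Na).
So E°(Cu²⁺/Cu) = E°cell + E°(Na⁺/Na) = +3.049 + (-2.71) = +0.34 V.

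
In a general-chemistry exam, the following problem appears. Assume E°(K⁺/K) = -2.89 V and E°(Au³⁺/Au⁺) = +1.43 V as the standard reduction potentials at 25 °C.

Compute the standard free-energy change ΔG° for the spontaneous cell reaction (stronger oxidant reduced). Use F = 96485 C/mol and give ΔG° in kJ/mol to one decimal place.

-833.6 kJ/mol

Au³⁺/Au⁺ (E° = +1.43 V) is the cathode; K⁺/K (E° = -2.89 V) is the anode, so E°cell = +4.32 V.
Balancing electrons gives n = 2 (lcm of 2 and 1).
ΔG° = −nFE° = −(2)(96485)(+4.32) = -833,630 J = -833.6 kJ/mol.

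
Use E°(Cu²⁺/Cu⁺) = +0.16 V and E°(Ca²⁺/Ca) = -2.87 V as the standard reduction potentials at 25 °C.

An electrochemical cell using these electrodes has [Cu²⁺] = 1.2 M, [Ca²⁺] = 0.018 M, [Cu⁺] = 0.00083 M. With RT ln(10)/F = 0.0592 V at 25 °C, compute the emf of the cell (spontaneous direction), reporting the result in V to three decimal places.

+3.269 V

Cu²⁺/Cu⁺ is the cathode (higher E°), Ca²⁺/Ca the anode: E°cell = +0.16 − (-2.87) = +3.03 V, n = 2.
Overall: 2 Cu²⁺(aq) + Ca(s) → 2 Cu⁺(aq) + Ca²⁺(aq)
Q = [Cu⁺]^2·[Ca²⁺] / ([Cu²⁺]^2); log Q = -8.065.
E = E° − (0.0592/n) log Q = +3.03 − (0.0592/2)(-8.065) = +3.269 V.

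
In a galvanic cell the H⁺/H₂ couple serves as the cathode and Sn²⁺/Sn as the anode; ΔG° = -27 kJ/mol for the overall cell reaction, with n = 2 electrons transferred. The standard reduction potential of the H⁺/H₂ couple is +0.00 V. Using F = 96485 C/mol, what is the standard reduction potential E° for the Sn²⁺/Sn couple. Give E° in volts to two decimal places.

-0.14 V

E°cell = −ΔG°/(nF) = −(-27×10³)/((2)(96485)) = +0.140 V.
Since H⁺/H₂ is the cathode and Sn²⁺/Sn the anode, E°cell = E°(H⁺/H₂) − E°(Sn²⁺/Sn).
So E°(Sn²⁺/Sn) = E°(H⁺/H₂) − E°cell = (+0.00) − (+0.140) = -0.14 V.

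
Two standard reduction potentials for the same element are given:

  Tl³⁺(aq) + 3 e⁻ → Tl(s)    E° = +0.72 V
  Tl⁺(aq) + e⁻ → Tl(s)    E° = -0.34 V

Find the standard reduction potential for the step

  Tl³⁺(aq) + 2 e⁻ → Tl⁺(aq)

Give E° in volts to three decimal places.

Sequential free energies add, so n₃E°₃ = n₁E°₁ + n₂E°₂.
With n₃ = 3, and the known step contributing 1×(-0.34) V, the unknown satisfies 2·E° = 3×(+0.72) − 1×(-0.34) = +2.500.
E° = +2.500 / 2 = +1.250 V.

+1.250 V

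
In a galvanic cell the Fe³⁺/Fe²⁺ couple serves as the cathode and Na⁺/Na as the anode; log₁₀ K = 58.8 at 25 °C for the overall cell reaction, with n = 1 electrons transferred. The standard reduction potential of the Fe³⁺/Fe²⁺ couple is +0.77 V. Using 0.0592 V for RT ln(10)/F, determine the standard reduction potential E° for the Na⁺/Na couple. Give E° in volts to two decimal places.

-2.71 V

E°cell = (0.0592/n)·log K = (0.0592/1)(58.8) = +3.481 V.
Since Fe³⁺/Fe²⁺ is the cathode and Na⁺/Na the anode, E°cell = E°(Fe³⁺/Fe²⁺) − E°(Na⁺/Na).
So E°(Na⁺/Na) = E°(Fe³⁺/Fe²⁺) − E°cell = (+0.77) − (+3.481) = -2.71 V.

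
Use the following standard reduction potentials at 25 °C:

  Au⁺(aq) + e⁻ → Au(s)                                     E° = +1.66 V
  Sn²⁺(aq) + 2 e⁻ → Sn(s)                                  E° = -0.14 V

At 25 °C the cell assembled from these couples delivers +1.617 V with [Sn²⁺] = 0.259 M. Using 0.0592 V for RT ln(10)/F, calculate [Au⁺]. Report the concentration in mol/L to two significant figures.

0.00041 M

Au⁺/Au is the cathode, Sn²⁺/Sn the anode: E°cell = +1.80 V, n = 2.
Overall reaction: 2 Au⁺(aq) + Sn(s) → 2 Au(s) + Sn²⁺(aq); Q = [Sn²⁺]^1/[Au⁺]^2.
From E = E° − (0.0592/n) log Q: log Q = (E° − E)·n/0.0592 = (+1.80 − (+1.617))·2/0.0592 = 6.1824.
So 2·log[Au⁺] = 1·log(0.259) − log Q = -0.5867 − (6.1824) = -6.7691; log[Au⁺] = -6.7691 / 2 = -3.3845; [Au⁺] = 10^(-3.3845) ≈ 0.00041 M.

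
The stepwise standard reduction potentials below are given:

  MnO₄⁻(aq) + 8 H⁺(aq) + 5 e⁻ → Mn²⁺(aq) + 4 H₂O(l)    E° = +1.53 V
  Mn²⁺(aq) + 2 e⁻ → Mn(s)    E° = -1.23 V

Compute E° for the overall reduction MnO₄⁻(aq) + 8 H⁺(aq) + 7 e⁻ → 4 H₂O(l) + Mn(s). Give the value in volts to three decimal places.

Since ΔG° = −nFE° is additive over sequential reductions, n₃E°₃ = n₁E°₁ + n₂E°₂.
E°₃ = (5×+1.53 + 2×-1.23) / 7 = (+5.190) / 7 = +0.741 V.

+0.741 V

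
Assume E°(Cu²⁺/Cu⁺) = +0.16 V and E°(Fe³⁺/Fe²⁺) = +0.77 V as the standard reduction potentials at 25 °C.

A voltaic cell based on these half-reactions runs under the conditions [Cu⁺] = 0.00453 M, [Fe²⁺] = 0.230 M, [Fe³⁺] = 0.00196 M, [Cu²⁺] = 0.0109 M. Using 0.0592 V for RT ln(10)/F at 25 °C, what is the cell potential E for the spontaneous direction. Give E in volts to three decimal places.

+0.465 V

Fe³⁺/Fe²⁺ is the cathode (higher E°), Cu²⁺/Cu⁺ the anode: E°cell = +0.77 − (+0.16) = +0.61 V, n = 1.
Overall: Fe³⁺(aq) + Cu⁺(aq) → Fe²⁺(aq) + Cu²⁺(aq)
Q = [Fe²⁺]·[Cu²⁺] / ([Fe³⁺]·[Cu⁺]); log Q = 2.451.
E = E° − (0.0592/n) log Q = +0.61 − (0.0592/1)(2.451) = +0.465 V.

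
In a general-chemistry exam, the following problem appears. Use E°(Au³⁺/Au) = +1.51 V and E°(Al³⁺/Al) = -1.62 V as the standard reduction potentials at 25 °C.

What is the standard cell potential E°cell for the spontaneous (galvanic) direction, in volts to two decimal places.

The Au³⁺/Au couple has the higher reduction potential, so it is the cathode; Al³⁺/Al is oxidised at the anode.
E°cell = E°(cathode) − E°(anode) = (+1.51) − (-1.62) = +3.13 V.
Since E°cell > 0, the reaction is spontaneous under standard conditions.

+3.13 V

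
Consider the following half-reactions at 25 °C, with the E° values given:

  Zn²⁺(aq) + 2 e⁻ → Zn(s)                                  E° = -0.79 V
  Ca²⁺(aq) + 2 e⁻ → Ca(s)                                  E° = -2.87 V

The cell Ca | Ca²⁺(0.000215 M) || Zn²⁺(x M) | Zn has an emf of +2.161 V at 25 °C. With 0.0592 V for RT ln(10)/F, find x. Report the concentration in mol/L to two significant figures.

0.12 M

Zn²⁺/Zn is the cathode, Ca²⁺/Ca the anode: E°cell = +2.08 V, n = 2.
Overall reaction: Zn²⁺(aq) + Ca(s) → Zn(s) + Ca²⁺(aq); Q = [Ca²⁺]^1/[Zn²⁺]^1.
From E = E° − (0.0592/n) log Q: log Q = (E° − E)·n/0.0592 = (+2.08 − (+2.161))·2/0.0592 = -2.7365.
So 1·log[Zn²⁺] = 1·log(0.000215) − log Q = -3.6676 − (-2.7365) = -0.9311; [Zn²⁺] = 10^(-0.9311) ≈ 0.12 M.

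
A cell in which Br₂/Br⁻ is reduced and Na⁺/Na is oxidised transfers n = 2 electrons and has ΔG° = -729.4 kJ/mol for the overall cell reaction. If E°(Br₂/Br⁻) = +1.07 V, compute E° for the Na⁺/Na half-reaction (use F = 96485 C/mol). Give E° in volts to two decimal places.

E°cell = −ΔG°/(nF) = −(-729.4×10³)/((2)(96485)) = +3.780 V.
Since Br₂/Br⁻ is the cathode and Na⁺/Na the anode, E°cell = E°(Br₂/Br⁻) − E°(Na⁺/Na).
So E°(Na⁺/Na) = E°(Br₂/Br⁻) − E°cell = (+1.07) − (+3.780) = -2.71 V.

-2.71 V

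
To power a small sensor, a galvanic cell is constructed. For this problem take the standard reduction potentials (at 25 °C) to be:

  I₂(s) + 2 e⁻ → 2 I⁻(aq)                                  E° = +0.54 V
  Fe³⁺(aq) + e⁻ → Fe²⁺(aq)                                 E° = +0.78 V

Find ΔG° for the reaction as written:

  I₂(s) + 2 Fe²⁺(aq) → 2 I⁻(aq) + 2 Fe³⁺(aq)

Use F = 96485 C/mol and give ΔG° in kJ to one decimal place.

As written, I₂/I⁻ is reduced (cathode) and Fe³⁺/Fe²⁺ is oxidised (anode), so E°cell = (+0.54) − (+0.78) = -0.24 V.
Balancing electrons gives n = 2.
ΔG° = −nFE° = −(2)(96485)(-0.24) = 46,313 J = +46.3 kJ.

+46.3 kJ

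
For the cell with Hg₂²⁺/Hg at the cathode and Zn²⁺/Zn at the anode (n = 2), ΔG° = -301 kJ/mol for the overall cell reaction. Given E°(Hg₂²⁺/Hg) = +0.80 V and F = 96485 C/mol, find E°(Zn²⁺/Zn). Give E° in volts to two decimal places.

-0.76 V

E°cell = −ΔG°/(nF) = −(-301×10³)/((2)(96485)) = +1.560 V.
Since Hg₂²⁺/Hg is the cathode and Zn²⁺/Zn the anode, E°cell = E°(Hg₂²⁺/Hg) − E°(Zn²⁺/Zn).
So E°(Zn²⁺/Zn) = E°(Hg₂²⁺/Hg) − E°cell = (+0.80) − (+1.560) = -0.76 V.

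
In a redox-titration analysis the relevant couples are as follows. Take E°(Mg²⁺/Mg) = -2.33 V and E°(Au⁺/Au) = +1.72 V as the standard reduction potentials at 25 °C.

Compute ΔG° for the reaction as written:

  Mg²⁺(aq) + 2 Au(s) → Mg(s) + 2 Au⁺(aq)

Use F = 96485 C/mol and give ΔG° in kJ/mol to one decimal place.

+781.5 kJ/mol

As written, Mg²⁺/Mg is reduced (cathode) and Au⁺/Au is oxidised (anode), so E°cell = (-2.33) − (+1.72) = -4.05 V.
Balancing electrons gives n = 2.
ΔG° = −nFE° = −(2)(96485)(-4.05) = 781,528 J = +781.5 kJ/mol.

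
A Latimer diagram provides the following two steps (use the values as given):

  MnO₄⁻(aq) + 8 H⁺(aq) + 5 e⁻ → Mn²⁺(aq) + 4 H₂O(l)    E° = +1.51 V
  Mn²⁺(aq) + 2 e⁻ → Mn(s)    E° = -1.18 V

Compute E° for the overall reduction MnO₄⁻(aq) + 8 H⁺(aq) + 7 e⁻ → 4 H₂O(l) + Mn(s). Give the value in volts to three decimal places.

+0.741 V

Adding the free-energy changes (−nFE°) of the two steps gives −n₃FE°₃ = −n₁FE°₁ − n₂FE°₂.
E°₃ = (5×+1.51 + 2×-1.18) / 7 = (+5.190) / 7 = +0.741 V.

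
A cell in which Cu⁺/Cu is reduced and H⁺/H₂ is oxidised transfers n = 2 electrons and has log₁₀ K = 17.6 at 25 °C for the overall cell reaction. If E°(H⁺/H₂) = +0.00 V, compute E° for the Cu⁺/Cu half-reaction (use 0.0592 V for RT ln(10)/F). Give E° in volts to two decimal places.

E°cell = (0.0592/n)·log K = (0.0592/2)(17.6) = +0.521 V.
Since Cu⁺/Cu is the cathode and H⁺/H₂ the anode, E°cell = E°(Cu⁺/Cu) − E°(H⁺/H₂).
So E°(Cu⁺/Cu) = E°cell + E°(H⁺/H₂) = +0.521 + (+0.00) = +0.52 V.

+0.52 V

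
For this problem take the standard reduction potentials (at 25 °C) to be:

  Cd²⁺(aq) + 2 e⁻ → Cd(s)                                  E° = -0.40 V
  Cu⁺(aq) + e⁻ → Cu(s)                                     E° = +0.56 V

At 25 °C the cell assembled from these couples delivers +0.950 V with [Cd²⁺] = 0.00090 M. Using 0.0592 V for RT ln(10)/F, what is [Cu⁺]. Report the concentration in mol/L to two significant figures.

0.020 M

Cu⁺/Cu is the cathode, Cd²⁺/Cd the anode: E°cell = +0.96 V, n = 2.
Overall reaction: 2 Cu⁺(aq) + Cd(s) → 2 Cu(s) + Cd²⁺(aq); Q = [Cd²⁺]^1/[Cu⁺]^2.
From E = E° − (0.0592/n) log Q: log Q = (E° − E)·n/0.0592 = (+0.96 − (+0.950))·2/0.0592 = 0.3378.
So 2·log[Cu⁺] = 1·log(0.0009) − log Q = -3.0458 − (0.3378) = -3.3836; log[Cu⁺] = -3.3836 / 2 = -1.6918; [Cu⁺] = 10^(-1.6918) ≈ 0.020 M.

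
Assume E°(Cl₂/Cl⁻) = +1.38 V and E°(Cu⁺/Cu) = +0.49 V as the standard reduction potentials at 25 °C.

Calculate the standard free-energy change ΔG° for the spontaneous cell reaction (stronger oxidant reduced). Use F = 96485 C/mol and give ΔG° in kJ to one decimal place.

-171.7 kJ

Cl₂/Cl⁻ (E° = +1.38 V) is the cathode; Cu⁺/Cu (E° = +0.49 V) is the anode, so E°cell = +0.89 V.
Balancing electrons gives n = 2 (lcm of 2 and 1).
ΔG° = −nFE° = −(2)(96485)(+0.89) = -171,743 J = -171.7 kJ.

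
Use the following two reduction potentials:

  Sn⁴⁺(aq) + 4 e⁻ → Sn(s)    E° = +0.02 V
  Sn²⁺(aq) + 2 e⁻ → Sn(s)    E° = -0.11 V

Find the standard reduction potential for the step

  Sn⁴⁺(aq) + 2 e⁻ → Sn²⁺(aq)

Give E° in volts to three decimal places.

+0.150 V

Sequential free energies add, so n₃E°₃ = n₁E°₁ + n₂E°₂.
With n₃ = 4, and the known step contributing 2×(-0.11) V, the unknown satisfies 2·E° = 4×(+0.02) − 2×(-0.11) = +0.300.
E° = +0.300 / 2 = +0.150 V.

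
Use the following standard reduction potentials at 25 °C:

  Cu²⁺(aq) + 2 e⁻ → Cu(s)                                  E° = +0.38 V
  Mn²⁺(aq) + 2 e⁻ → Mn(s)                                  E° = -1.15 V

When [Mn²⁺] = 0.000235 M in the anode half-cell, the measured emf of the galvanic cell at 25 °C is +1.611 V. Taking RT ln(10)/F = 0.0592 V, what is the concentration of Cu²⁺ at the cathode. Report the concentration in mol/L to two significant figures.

Cu²⁺/Cu is the cathode, Mn²⁺/Mn the anode: E°cell = +1.53 V, n = 2.
Overall reaction: Cu²⁺(aq) + Mn(s) → Cu(s) + Mn²⁺(aq); Q = [Mn²⁺]^1/[Cu²⁺]^1.
From E = E° − (0.0592/n) log Q: log Q = (E° − E)·n/0.0592 = (+1.53 − (+1.611))·2/0.0592 = -2.7365.
So 1·log[Cu²⁺] = 1·log(0.000235) − log Q = -3.6289 − (-2.7365) = -0.8924; [Cu²⁺] = 10^(-0.8924) ≈ 0.13 M.

0.13 M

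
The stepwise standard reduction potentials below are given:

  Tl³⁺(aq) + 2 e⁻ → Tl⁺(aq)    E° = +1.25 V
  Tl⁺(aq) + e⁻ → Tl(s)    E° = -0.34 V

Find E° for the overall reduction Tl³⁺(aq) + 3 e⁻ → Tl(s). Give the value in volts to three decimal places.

+0.720 V

Standard free energies of sequential steps add: ΔG°₃ = ΔG°₁ + ΔG°₂, so n₃E°₃ = n₁E°₁ + n₂E°₂.
E°₃ = (2×+1.25 + 1×-0.34) / 3 = (+2.160) / 3 = +0.720 V.
E° values themselves are not directly additive — weighting by electron count is essential.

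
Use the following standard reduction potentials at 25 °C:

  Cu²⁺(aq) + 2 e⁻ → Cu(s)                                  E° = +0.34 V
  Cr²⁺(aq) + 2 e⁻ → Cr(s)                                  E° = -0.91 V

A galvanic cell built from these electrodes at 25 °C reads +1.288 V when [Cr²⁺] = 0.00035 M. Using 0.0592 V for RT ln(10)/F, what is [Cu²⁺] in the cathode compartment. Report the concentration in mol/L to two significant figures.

0.0067 M

Cu²⁺/Cu is the cathode, Cr²⁺/Cr the anode: E°cell = +1.25 V, n = 2.
Overall reaction: Cu²⁺(aq) + Cr(s) → Cu(s) + Cr²⁺(aq); Q = [Cr²⁺]^1/[Cu²⁺]^1.
From E = E° − (0.0592/n) log Q: log Q = (E° − E)·n/0.0592 = (+1.25 − (+1.288))·2/0.0592 = -1.2838.
So 1·log[Cu²⁺] = 1·log(0.00035) − log Q = -3.4559 − (-1.2838) = -2.1721; [Cu²⁺] = 10^(-2.1721) ≈ 0.0067 M.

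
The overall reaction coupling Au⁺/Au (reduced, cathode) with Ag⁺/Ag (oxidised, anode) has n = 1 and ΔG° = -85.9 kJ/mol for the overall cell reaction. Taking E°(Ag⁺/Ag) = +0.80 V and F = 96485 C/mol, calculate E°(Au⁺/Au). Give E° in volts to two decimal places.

+1.69 V

E°cell = −ΔG°/(nF) = −(-85.9×10³)/((1)(96485)) = +0.890 V.
Since Au⁺/Au is the cathode and Ag⁺/Ag the anode, E°cell = E°(Au⁺/Au) − E°(Ag⁺/Ag).
So E°(Au⁺/Au) = E°cell + E°(Ag⁺/Ag) = +0.890 + (+0.80) = +1.69 V.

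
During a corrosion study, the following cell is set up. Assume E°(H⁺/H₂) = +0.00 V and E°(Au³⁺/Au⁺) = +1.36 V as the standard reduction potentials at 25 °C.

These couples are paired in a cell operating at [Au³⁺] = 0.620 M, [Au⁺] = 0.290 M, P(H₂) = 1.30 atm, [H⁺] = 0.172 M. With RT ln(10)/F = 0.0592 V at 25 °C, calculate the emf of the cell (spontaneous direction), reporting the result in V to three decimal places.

+1.418 V

Au³⁺/Au⁺ is the cathode (higher E°), H⁺/H₂ the anode: E°cell = +1.36 − (+0.00) = +1.36 V, n = 2.
Overall: Au³⁺(aq) + H₂(g) → Au⁺(aq) + 2 H⁺(aq)
Q = [Au⁺]·[H⁺]^2 / ([Au³⁺]·P(H₂)); log Q = -1.973.
E = E° − (0.0592/n) log Q = +1.36 − (0.0592/2)(-1.973) = +1.418 V.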